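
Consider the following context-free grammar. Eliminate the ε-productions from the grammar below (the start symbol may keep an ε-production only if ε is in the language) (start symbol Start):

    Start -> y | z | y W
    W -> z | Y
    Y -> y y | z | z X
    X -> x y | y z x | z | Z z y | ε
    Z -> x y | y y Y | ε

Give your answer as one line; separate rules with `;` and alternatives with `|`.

Start -> y | z | y W; W -> z | Y; Y -> y y | z | z X; X -> x y | y z x | z | Z z y | z y; Z -> x y | y y Y

Nullable set = {X, Z}.
ε ∉ L(G), so no ε-production is kept.
Add the nullable-subset variants: X → Z z y gives Z z y | z y.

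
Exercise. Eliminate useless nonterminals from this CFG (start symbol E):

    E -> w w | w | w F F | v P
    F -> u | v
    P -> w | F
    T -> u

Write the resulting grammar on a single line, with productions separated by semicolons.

E -> w w | w | w F F | v P; F -> u | v; P -> w | F

Generating nonterminals: {E, F, P, T}.
Reachable from E after that: {E, F, P}.
Removed useless symbols: {T} and every production mentioning them.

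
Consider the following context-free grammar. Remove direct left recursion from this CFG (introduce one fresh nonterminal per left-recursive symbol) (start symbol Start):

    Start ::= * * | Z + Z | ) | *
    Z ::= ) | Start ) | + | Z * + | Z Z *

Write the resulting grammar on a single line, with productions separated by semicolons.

Start ::= * * | Z + Z | ) | *; Z ::= ) Z1 | Start ) Z1 | + Z1; Z1 ::= * + Z1 | Z * Z1 | ε

Directly left-recursive nonterminal: Z.
For Z: α = {* +, Z *}, β = {), Start ), +}. Rewrite as Z → β Z1 and Z1 → α Z1 | ε.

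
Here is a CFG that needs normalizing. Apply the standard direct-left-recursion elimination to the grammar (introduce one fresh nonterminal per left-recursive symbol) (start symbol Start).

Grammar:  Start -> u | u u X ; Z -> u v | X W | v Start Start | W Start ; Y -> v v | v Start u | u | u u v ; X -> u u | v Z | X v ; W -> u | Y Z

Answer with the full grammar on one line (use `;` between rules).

Start -> u | u u X; Z -> u v | X W | v Start Start | W Start; Y -> v v | v Start u | u | u u v; X -> u u X1 | v Z X1; W -> u | Y Z; X1 -> v X1 | ε

Directly left-recursive nonterminal: X.
For X: α = {v}, β = {u u, v Z}. Rewrite as X → β X1 and X1 → α X1 | ε.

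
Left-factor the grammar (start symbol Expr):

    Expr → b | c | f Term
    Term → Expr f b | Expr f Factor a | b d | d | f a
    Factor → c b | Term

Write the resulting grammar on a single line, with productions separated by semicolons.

Expr → b | c | f Term; Term → b d | d | f a | Expr f Term1; Factor → c b | Term; Term1 → b | Factor a

Term has alternatives sharing prefix 'Expr f': factor to Term → Expr f Term1 with Term1 → b | Factor a.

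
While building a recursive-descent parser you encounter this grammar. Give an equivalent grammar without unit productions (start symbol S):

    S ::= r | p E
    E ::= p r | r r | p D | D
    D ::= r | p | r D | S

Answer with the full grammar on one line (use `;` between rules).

Unit pairs: D ⇒* {S}; E ⇒* {D, S}.
For each unit pair (A, B), copy every non-unit production of B to A, then drop all unit productions.

S ::= r | p E; E ::= r | p E | p r | r r | p D | p | r D; D ::= r | p E | p | r D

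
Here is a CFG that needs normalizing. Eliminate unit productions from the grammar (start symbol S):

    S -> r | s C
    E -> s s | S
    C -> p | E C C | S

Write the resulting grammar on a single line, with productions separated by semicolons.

S -> r | s C; E -> s s | r | s C; C -> p | E C C | r | s C

Unit pairs: C ⇒* {S}; E ⇒* {S}.
For each unit pair (A, B), copy every non-unit production of B to A, then drop all unit productions.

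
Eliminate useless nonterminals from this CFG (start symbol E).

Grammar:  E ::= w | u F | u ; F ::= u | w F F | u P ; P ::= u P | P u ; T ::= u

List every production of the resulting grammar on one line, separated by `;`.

E ::= w | u F | u; F ::= u | w F F

Generating nonterminals: {E, F, T}.
Reachable from E after that: {E, F}.
Removed useless symbols: {P, T} and every production mentioning them.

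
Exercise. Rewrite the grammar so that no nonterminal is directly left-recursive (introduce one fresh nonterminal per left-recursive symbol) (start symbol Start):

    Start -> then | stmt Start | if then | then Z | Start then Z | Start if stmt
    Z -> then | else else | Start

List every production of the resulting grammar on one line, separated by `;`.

Directly left-recursive nonterminal: Start.
For Start: α = {then Z, if stmt}, β = {then, stmt Start, if then, then Z}. Rewrite as Start → β Start1 and Start1 → α Start1 | ε.

Start -> then Start1 | stmt Start Start1 | if then Start1 | then Z Start1; Z -> then | else else | Start; Start1 -> then Z Start1 | if stmt Start1 | ε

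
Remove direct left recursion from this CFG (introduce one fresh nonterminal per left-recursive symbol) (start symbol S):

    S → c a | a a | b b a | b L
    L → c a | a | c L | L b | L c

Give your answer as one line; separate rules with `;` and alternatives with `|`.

L is directly left-recursive.
For L: α = {b, c}, β = {c a, a, c L}. Rewrite as L → β L' and L' → α L' | ε.

S → c a | a a | b b a | b L; L → c a L' | a L' | c L L'; L' → b L' | c L' | eps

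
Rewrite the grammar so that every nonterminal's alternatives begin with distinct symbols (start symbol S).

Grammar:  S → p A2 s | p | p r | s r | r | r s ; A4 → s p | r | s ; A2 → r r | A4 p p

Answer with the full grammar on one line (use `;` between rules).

S has alternatives sharing prefix 'p': factor to S → p S' with S' → A2 s | ε | r.
S has alternatives sharing prefix 'r': factor to S → r S'' with S'' → ε | s.
A4 has alternatives sharing prefix 's': factor to A4 → s A4' with A4' → p | ε.

S → s r | p S' | r S''; A4 → r | s A4'; A2 → r r | A4 p p; S' → A2 s | ε | r; S'' → ε | s; A4' → p | ε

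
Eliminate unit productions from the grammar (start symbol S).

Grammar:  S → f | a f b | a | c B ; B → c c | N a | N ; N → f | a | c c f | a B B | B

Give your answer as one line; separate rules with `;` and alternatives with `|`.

S → f | a f b | a | c B; B → c c | N a | f | a | c c f | a B B; N → c c | N a | f | a | c c f | a B B

Unit pairs: B ⇒* {N}; N ⇒* {B}.
For each unit pair (A, B), copy every non-unit production of B to A, then drop all unit productions.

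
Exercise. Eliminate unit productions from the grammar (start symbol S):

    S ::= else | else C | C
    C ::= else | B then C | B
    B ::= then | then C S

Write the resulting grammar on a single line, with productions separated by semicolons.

Unit pairs: C ⇒* {B}; S ⇒* {B, C}.
For each unit pair (A, B), copy every non-unit production of B to A, then drop all unit productions.

S ::= then | then C S | else | B then C | else C; C ::= then | then C S | else | B then C; B ::= then | then C S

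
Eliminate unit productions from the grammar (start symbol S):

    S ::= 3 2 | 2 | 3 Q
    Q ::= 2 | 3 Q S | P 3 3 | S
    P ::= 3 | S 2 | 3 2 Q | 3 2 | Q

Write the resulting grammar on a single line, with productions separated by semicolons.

S ::= 3 2 | 2 | 3 Q; Q ::= 3 2 | 2 | 3 Q | 3 Q S | P 3 3; P ::= 3 2 | 2 | 3 Q | 3 | S 2 | 3 2 Q | 3 Q S | P 3 3

Unit pairs: P ⇒* {Q, S}; Q ⇒* {S}.
For every A with A ⇒* B via unit rules, add B's non-unit alternatives to A; then delete every rule of the form X → Y.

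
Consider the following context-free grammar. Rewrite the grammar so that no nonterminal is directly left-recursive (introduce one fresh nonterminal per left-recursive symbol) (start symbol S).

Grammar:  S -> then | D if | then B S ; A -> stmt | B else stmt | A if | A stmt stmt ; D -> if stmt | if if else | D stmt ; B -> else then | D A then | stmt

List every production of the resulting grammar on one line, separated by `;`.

S -> then | D if | then B S; A -> stmt A' | B else stmt A'; D -> if stmt D' | if if else D'; B -> else then | D A then | stmt; A' -> if A' | stmt stmt A' | ε; D' -> stmt D' | ε

Left recursion appears on A, D.
For A: α = {if, stmt stmt}, β = {stmt, B else stmt}. Rewrite as A → β A' and A' → α A' | ε.
For D: α = {stmt}, β = {if stmt, if if else}. Rewrite as D → β D' and D' → α D' | ε.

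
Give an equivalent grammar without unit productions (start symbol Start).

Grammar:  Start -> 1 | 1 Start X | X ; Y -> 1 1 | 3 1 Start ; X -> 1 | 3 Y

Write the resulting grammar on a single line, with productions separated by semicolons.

Start -> 1 | 1 Start X | 3 Y; Y -> 1 1 | 3 1 Start; X -> 1 | 3 Y

Unit pairs: Start ⇒* {X}.
For every A with A ⇒* B via unit rules, add B's non-unit alternatives to A; then delete every rule of the form X → Y.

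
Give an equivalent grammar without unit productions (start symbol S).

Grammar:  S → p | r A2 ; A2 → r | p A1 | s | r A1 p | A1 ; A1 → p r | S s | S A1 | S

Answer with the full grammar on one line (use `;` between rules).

S → p | r A2; A2 → r | p A1 | s | r A1 p | p r | S s | S A1 | p | r A2; A1 → p r | S s | S A1 | p | r A2

Unit pairs: A1 ⇒* {S}; A2 ⇒* {A1, S}.
For each unit pair (A, B), copy every non-unit production of B to A, then drop all unit productions.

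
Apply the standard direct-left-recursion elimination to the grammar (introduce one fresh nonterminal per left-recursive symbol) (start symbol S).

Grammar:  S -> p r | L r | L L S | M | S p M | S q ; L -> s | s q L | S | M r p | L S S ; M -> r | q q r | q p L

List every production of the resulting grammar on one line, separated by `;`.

S -> p r S' | L r S' | L L S S' | M S'; L -> s L' | s q L L' | S L' | M r p L'; M -> r | q q r | q p L; S' -> p M S' | q S' | eps; L' -> S S L' | eps

Directly left-recursive nonterminals: S, L.
For S: α = {p M, q}, β = {p r, L r, L L S, M}. Rewrite as S → β S' and S' → α S' | ε.
For L: α = {S S}, β = {s, s q L, S, M r p}. Rewrite as L → β L' and L' → α L' | ε.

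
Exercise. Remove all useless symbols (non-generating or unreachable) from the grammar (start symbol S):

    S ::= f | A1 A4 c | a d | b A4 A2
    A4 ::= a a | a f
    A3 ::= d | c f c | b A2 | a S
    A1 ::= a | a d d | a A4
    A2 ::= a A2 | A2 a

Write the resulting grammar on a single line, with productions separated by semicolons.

Generating nonterminals: {A1, A3, A4, S}.
Reachable from S after that: {A1, A4, S}.
Removed useless symbols: {A2, A3} and every production mentioning them.

S ::= f | A1 A4 c | a d; A4 ::= a a | a f; A1 ::= a | a d d | a A4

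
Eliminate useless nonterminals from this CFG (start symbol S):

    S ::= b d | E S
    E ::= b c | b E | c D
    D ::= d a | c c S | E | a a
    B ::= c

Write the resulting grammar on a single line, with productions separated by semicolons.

Generating nonterminals: {B, D, E, S}.
Reachable from S after that: {D, E, S}.
Removed useless symbols: {B} and every production mentioning them.

S ::= b d | E S; E ::= b c | b E | c D; D ::= d a | c c S | E | a a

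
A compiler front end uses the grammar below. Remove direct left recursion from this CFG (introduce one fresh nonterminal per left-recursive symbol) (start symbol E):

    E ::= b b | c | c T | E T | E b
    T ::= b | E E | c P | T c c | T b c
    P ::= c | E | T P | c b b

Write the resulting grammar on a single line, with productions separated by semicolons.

E ::= b b E' | c E' | c T E'; T ::= b T' | E E T' | c P T'; P ::= c | E | T P | c b b; E' ::= T E' | b E' | eps; T' ::= c c T' | b c T' | eps

E, T are directly left-recursive.
For E: α = {T, b}, β = {b b, c, c T}. Rewrite as E → β E' and E' → α E' | ε.
For T: α = {c c, b c}, β = {b, E E, c P}. Rewrite as T → β T' and T' → α T' | ε.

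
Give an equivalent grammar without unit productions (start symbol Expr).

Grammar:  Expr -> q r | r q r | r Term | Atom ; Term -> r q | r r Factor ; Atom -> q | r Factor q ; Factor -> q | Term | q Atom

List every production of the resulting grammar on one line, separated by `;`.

Unit pairs: Expr ⇒* {Atom}; Factor ⇒* {Term}.
For every A with A ⇒* B via unit rules, add B's non-unit alternatives to A; then delete every rule of the form X → Y.

Expr -> q | r Factor q | q r | r q r | r Term; Term -> r q | r r Factor; Atom -> q | r Factor q; Factor -> r q | r r Factor | q | q Atom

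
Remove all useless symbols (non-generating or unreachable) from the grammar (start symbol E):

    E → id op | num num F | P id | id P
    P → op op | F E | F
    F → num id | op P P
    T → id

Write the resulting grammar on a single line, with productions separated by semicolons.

E → id op | num num F | P id | id P; P → op op | F E | F; F → num id | op P P

Generating nonterminals: {E, F, P, T}.
Reachable from E after that: {E, F, P}.
Removed useless symbols: {T} and every production mentioning them.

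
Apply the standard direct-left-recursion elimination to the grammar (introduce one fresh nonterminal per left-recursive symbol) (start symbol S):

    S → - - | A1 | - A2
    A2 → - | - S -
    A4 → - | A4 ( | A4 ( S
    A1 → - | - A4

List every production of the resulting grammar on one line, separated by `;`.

S → - - | A1 | - A2; A2 → - | - S -; A4 → - A4'; A1 → - | - A4; A4' → ( A4' | ( S A4' | ε

Left recursion appears on A4.
For A4: α = {(, ( S}, β = {-}. Rewrite as A4 → β A4' and A4' → α A4' | ε.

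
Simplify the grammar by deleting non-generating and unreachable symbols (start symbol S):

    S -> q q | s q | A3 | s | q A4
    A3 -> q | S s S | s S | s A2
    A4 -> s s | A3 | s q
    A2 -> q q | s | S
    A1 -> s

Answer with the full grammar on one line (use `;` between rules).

Generating nonterminals: {A1, A2, A3, A4, S}.
Reachable from S after that: {A2, A3, A4, S}.
Removed useless symbols: {A1} and every production mentioning them.

S -> q q | s q | A3 | s | q A4; A3 -> q | S s S | s S | s A2; A4 -> s s | A3 | s q; A2 -> q q | s | S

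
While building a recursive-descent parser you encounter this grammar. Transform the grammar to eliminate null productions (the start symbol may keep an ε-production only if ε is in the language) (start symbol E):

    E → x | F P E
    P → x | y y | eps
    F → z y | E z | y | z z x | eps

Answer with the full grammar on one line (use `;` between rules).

The nullable symbols are {F, P}.
ε ∉ L(G), so no ε-production is kept.
For each production, add variants omitting each subset of nullable occurrences: E → F P E gives F P E | F E | P E.

E → x | F P E | F E | P E; P → x | y y; F → z y | E z | y | z z x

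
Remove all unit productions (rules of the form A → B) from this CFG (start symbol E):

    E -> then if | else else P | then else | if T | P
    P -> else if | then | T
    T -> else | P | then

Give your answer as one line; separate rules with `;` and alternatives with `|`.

E -> then if | else else P | then else | if T | else if | then | else; P -> else if | then | else; T -> else if | then | else

Unit pairs: E ⇒* {P, T}; P ⇒* {T}; T ⇒* {P}.
For each unit pair (A, B), copy every non-unit production of B to A, then drop all unit productions.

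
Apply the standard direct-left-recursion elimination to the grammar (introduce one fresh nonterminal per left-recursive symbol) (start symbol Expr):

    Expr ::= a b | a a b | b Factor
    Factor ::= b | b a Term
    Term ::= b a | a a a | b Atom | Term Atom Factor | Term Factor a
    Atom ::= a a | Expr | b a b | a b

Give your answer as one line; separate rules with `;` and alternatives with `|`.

Expr ::= a b | a a b | b Factor; Factor ::= b | b a Term; Term ::= b a Term1 | a a a Term1 | b Atom Term1; Atom ::= a a | Expr | b a b | a b; Term1 ::= Atom Factor Term1 | Factor a Term1 | ε

Left recursion appears on Term.
For Term: α = {Atom Factor, Factor a}, β = {b a, a a a, b Atom}. Rewrite as Term → β Term1 and Term1 → α Term1 | ε.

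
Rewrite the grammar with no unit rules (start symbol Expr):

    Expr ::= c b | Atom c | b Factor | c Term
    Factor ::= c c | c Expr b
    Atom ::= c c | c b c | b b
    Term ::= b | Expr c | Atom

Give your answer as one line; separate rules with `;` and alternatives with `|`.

Expr ::= c b | Atom c | b Factor | c Term; Factor ::= c c | c Expr b; Atom ::= c c | c b c | b b; Term ::= b | Expr c | c c | c b c | b b

Unit pairs: Term ⇒* {Atom}.
Replace each nonterminal's rules with the union of the non-unit rules of every nonterminal it unit-derives.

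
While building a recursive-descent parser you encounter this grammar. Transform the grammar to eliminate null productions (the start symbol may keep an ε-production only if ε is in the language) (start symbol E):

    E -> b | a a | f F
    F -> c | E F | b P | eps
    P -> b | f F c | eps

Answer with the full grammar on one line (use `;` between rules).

Nullable set = {F, P}.
ε ∉ L(G), so no ε-production is kept.
Expand every rule over subsets of its nullable positions: E → f F gives f F | f. F → E F gives E F | E. F → b P gives b P | b. P → f F c gives f F c | f c.

E -> b | a a | f F | f; F -> c | E F | E | b P | b; P -> b | f F c | f c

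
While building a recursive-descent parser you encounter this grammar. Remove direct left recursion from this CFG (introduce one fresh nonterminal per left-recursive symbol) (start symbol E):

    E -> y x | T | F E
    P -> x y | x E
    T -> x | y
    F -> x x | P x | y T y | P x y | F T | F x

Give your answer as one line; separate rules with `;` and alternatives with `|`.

F is directly left-recursive.
For F: α = {T, x}, β = {x x, P x, y T y, P x y}. Rewrite as F → β F' and F' → α F' | ε.

E -> y x | T | F E; P -> x y | x E; T -> x | y; F -> x x F' | P x F' | y T y F' | P x y F'; F' -> T F' | x F' | ε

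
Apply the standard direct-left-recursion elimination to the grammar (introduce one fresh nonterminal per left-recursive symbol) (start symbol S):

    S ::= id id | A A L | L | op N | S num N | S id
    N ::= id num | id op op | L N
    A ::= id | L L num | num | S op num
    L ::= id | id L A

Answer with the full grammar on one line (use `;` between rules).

Left recursion appears on S.
For S: α = {num N, id}, β = {id id, A A L, L, op N}. Rewrite as S → β S' and S' → α S' | ε.

S ::= id id S' | A A L S' | L S' | op N S'; N ::= id num | id op op | L N; A ::= id | L L num | num | S op num; L ::= id | id L A; S' ::= num N S' | id S' | ε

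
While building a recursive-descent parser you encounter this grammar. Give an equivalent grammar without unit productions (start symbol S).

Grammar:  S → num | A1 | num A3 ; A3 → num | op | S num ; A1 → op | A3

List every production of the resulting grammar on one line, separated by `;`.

Unit pairs: A1 ⇒* {A3}; S ⇒* {A1, A3}.
Replace each nonterminal's rules with the union of the non-unit rules of every nonterminal it unit-derives.

S → op | num | num A3 | S num; A3 → num | op | S num; A1 → op | num | S num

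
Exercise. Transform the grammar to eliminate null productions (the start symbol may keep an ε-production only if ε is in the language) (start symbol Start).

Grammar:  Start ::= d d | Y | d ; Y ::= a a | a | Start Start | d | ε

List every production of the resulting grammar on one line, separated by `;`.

The nullable symbols are {Start, Y}.
ε ∈ L(G) since Start is nullable, so keep Start → ε.
Add the nullable-subset variants: Y → Start Start gives Start Start | Start.

Start ::= d d | Y | d | ε; Y ::= a a | a | Start Start | Start | d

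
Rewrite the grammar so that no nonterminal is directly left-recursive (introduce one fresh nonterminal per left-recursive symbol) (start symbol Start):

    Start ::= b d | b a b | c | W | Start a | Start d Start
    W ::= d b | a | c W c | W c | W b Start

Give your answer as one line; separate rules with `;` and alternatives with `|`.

Start ::= b d Start1 | b a b Start1 | c Start1 | W Start1; W ::= d b W1 | a W1 | c W c W1; Start1 ::= a Start1 | d Start Start1 | ε; W1 ::= c W1 | b Start W1 | ε

Left recursion appears on Start, W.
For Start: α = {a, d Start}, β = {b d, b a b, c, W}. Rewrite as Start → β Start1 and Start1 → α Start1 | ε.
For W: α = {c, b Start}, β = {d b, a, c W c}. Rewrite as W → β W1 and W1 → α W1 | ε.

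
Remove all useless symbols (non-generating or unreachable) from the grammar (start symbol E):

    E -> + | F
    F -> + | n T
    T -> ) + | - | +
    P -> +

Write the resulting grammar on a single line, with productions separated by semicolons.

Generating nonterminals: {E, F, P, T}.
Reachable from E after that: {E, F, T}.
Removed useless symbols: {P} and every production mentioning them.

E -> + | F; F -> + | n T; T -> ) + | - | +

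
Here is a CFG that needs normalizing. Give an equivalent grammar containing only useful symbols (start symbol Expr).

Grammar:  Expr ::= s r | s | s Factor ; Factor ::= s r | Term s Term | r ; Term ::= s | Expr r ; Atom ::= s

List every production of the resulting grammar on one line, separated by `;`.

Expr ::= s r | s | s Factor; Factor ::= s r | Term s Term | r; Term ::= s | Expr r

Generating nonterminals: {Atom, Expr, Factor, Term}.
Reachable from Expr after that: {Expr, Factor, Term}.
Removed useless symbols: {Atom} and every production mentioning them.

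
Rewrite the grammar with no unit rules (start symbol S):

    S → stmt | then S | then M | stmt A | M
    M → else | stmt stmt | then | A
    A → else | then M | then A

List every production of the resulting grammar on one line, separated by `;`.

Unit pairs: M ⇒* {A}; S ⇒* {A, M}.
For each unit pair (A, B), copy every non-unit production of B to A, then drop all unit productions.

S → else | then M | then A | stmt | then S | stmt A | stmt stmt | then; M → else | then M | then A | stmt stmt | then; A → else | then M | then A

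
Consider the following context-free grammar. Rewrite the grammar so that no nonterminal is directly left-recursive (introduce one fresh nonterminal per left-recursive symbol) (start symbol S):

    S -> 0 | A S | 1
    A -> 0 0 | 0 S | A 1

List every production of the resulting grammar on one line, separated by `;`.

A is directly left-recursive.
For A: α = {1}, β = {0 0, 0 S}. Rewrite as A → β A' and A' → α A' | ε.

S -> 0 | A S | 1; A -> 0 0 A' | 0 S A'; A' -> 1 A' | ε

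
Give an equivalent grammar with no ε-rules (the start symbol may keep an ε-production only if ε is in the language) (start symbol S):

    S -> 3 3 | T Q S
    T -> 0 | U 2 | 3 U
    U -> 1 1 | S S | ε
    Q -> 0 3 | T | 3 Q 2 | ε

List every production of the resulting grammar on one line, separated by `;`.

Nullable nonterminals: {Q, U}.
ε ∉ L(G), so no ε-production is kept.
For each production, add variants omitting each subset of nullable occurrences: S → T Q S gives T Q S | T S. T → U 2 gives U 2 | 2. T → 3 U gives 3 U | 3. Q → 3 Q 2 gives 3 Q 2 | 3 2.

S -> 3 3 | T Q S | T S; T -> 0 | U 2 | 2 | 3 U | 3; U -> 1 1 | S S; Q -> 0 3 | T | 3 Q 2 | 3 2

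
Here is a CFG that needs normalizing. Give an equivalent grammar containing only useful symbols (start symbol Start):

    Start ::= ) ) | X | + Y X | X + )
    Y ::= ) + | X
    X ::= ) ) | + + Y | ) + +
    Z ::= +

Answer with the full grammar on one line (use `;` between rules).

Generating nonterminals: {Start, X, Y, Z}.
Reachable from Start after that: {Start, X, Y}.
Removed useless symbols: {Z} and every production mentioning them.

Start ::= ) ) | X | + Y X | X + ); Y ::= ) + | X; X ::= ) ) | + + Y | ) + +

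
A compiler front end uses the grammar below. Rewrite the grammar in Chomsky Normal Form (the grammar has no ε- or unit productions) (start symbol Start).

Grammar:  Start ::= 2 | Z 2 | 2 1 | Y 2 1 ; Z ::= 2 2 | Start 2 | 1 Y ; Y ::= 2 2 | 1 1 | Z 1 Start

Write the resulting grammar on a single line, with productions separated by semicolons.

Start ::= 2 | Z X1 | X1 X2 | Y Y1; Z ::= X1 X1 | Start X1 | X2 Y; Y ::= X1 X1 | X2 X2 | Z Y2; X1 ::= 2; X2 ::= 1; Y1 ::= X1 X2; Y2 ::= X2 Start

Introduce a nonterminal for each terminal appearing in a rule of length ≥ 2: X1 → 2, X2 → 1.
Binarize each right-hand side of length ≥ 3 by chaining fresh nonterminals (Y1, Y2, …): affected rules were Start → Y X1 X2; Y → Z X2 Start.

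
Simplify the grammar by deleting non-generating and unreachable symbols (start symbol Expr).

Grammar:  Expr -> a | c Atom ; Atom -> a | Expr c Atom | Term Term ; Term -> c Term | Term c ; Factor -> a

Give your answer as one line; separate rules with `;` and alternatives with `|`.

Expr -> a | c Atom; Atom -> a | Expr c Atom

Generating nonterminals: {Atom, Expr, Factor}.
Reachable from Expr after that: {Atom, Expr}.
Removed useless symbols: {Factor, Term} and every production mentioning them.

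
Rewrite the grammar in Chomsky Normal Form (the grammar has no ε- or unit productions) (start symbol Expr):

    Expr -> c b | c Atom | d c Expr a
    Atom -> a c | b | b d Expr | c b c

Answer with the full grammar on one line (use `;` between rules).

Expr -> X1 X2 | X1 Atom | X3 Y1; Atom -> X4 X1 | b | X2 Y3 | X1 Y4; X1 -> c; X2 -> b; X3 -> d; X4 -> a; Y1 -> X1 Y2; Y2 -> Expr X4; Y3 -> X3 Expr; Y4 -> X2 X1

Introduce a nonterminal for each terminal appearing in a rule of length ≥ 2: X1 → c, X2 → b, X3 → d, X4 → a.
Binarize each right-hand side of length ≥ 3 by chaining fresh nonterminals (Y1, Y2, …): affected rules were Expr → X3 X1 Expr X4; Atom → X2 X3 Expr; Atom → X1 X2 X1.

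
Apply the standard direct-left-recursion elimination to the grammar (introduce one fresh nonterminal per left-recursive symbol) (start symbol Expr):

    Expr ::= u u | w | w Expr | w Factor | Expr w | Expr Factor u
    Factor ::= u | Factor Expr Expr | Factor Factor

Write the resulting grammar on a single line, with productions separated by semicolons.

Left recursion appears on Expr, Factor.
For Expr: α = {w, Factor u}, β = {u u, w, w Expr, w Factor}. Rewrite as Expr → β Expr1 and Expr1 → α Expr1 | ε.
For Factor: α = {Expr Expr, Factor}, β = {u}. Rewrite as Factor → β Factor1 and Factor1 → α Factor1 | ε.

Expr ::= u u Expr1 | w Expr1 | w Expr Expr1 | w Factor Expr1; Factor ::= u Factor1; Expr1 ::= w Expr1 | Factor u Expr1 | ε; Factor1 ::= Expr Expr Factor1 | Factor Factor1 | ε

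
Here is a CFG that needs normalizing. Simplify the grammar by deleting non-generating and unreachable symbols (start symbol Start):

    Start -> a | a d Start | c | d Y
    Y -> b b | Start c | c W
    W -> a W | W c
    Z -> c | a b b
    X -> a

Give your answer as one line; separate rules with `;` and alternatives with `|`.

Start -> a | a d Start | c | d Y; Y -> b b | Start c

Generating nonterminals: {Start, X, Y, Z}.
Reachable from Start after that: {Start, Y}.
Removed useless symbols: {W, X, Z} and every production mentioning them.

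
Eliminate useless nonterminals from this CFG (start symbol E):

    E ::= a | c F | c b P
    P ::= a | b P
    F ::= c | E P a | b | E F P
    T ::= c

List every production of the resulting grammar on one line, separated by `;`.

Generating nonterminals: {E, F, P, T}.
Reachable from E after that: {E, F, P}.
Removed useless symbols: {T} and every production mentioning them.

E ::= a | c F | c b P; P ::= a | b P; F ::= c | E P a | b | E F P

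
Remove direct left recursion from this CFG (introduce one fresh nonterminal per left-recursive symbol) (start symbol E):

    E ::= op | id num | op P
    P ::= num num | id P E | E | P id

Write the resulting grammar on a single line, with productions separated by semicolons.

Left recursion appears on P.
For P: α = {id}, β = {num num, id P E, E}. Rewrite as P → β P' and P' → α P' | ε.

E ::= op | id num | op P; P ::= num num P' | id P E P' | E P'; P' ::= id P' | eps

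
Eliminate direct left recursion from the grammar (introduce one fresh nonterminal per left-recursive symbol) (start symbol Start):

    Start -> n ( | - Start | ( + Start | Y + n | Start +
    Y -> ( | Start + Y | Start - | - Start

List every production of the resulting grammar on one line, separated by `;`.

Start -> n ( Start1 | - Start Start1 | ( + Start Start1 | Y + n Start1; Y -> ( | Start + Y | Start - | - Start; Start1 -> + Start1 | ε

Directly left-recursive nonterminal: Start.
For Start: α = {+}, β = {n (, - Start, ( + Start, Y + n}. Rewrite as Start → β Start1 and Start1 → α Start1 | ε.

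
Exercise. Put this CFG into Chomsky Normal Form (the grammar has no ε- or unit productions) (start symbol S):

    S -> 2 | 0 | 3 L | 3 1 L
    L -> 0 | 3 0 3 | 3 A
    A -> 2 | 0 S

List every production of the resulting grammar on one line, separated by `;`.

Introduce a nonterminal for each terminal appearing in a rule of length ≥ 2: X1 → 3, X2 → 1, X3 → 0.
Binarize each right-hand side of length ≥ 3 by chaining fresh nonterminals (Y1, Y2, …): affected rules were S → X1 X2 L; L → X1 X3 X1.

S -> 2 | 0 | X1 L | X1 Y1; L -> 0 | X1 Y2 | X1 A; A -> 2 | X3 S; X1 -> 3; X2 -> 1; X3 -> 0; Y1 -> X2 L; Y2 -> X3 X1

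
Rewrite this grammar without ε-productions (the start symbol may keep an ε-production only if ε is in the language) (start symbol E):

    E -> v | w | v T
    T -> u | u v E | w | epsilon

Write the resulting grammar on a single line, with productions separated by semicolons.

E -> v | w | v T; T -> u | u v E | w

Nullable set = {T}.
ε ∉ L(G), so no ε-production is kept.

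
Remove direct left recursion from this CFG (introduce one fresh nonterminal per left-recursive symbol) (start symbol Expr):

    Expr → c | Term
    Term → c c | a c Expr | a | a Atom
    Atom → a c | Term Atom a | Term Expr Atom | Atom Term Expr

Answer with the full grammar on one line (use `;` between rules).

Expr → c | Term; Term → c c | a c Expr | a | a Atom; Atom → a c Atom1 | Term Atom a Atom1 | Term Expr Atom Atom1; Atom1 → Term Expr Atom1 | ε

Directly left-recursive nonterminal: Atom.
For Atom: α = {Term Expr}, β = {a c, Term Atom a, Term Expr Atom}. Rewrite as Atom → β Atom1 and Atom1 → α Atom1 | ε.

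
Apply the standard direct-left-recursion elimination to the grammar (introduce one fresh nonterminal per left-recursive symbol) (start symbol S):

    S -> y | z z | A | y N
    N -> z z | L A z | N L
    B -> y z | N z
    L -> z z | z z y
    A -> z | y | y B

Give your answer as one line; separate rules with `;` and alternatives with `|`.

S -> y | z z | A | y N; N -> z z N' | L A z N'; B -> y z | N z; L -> z z | z z y; A -> z | y | y B; N' -> L N' | ε

N is directly left-recursive.
For N: α = {L}, β = {z z, L A z}. Rewrite as N → β N' and N' → α N' | ε.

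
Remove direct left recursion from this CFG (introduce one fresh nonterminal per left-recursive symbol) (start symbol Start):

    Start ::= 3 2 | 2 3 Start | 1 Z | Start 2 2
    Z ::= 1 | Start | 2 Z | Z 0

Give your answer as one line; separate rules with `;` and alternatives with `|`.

Directly left-recursive nonterminals: Start, Z.
For Start: α = {2 2}, β = {3 2, 2 3 Start, 1 Z}. Rewrite as Start → β Start1 and Start1 → α Start1 | ε.
For Z: α = {0}, β = {1, Start, 2 Z}. Rewrite as Z → β Z1 and Z1 → α Z1 | ε.

Start ::= 3 2 Start1 | 2 3 Start Start1 | 1 Z Start1; Z ::= 1 Z1 | Start Z1 | 2 Z Z1; Start1 ::= 2 2 Start1 | ε; Z1 ::= 0 Z1 | ε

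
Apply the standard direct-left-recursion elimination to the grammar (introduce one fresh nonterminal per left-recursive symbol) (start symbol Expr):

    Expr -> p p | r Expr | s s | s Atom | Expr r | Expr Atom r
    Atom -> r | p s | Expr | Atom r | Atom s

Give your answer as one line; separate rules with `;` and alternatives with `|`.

Left recursion appears on Expr, Atom.
For Expr: α = {r, Atom r}, β = {p p, r Expr, s s, s Atom}. Rewrite as Expr → β Expr1 and Expr1 → α Expr1 | ε.
For Atom: α = {r, s}, β = {r, p s, Expr}. Rewrite as Atom → β Atom1 and Atom1 → α Atom1 | ε.

Expr -> p p Expr1 | r Expr Expr1 | s s Expr1 | s Atom Expr1; Atom -> r Atom1 | p s Atom1 | Expr Atom1; Expr1 -> r Expr1 | Atom r Expr1 | eps; Atom1 -> r Atom1 | s Atom1 | eps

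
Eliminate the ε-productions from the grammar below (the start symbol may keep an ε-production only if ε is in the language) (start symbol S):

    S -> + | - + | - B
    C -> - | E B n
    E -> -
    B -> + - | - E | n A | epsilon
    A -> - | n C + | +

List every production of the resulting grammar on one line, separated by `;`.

S -> + | - + | - B | -; C -> - | E B n | E n; E -> -; B -> + - | - E | n A; A -> - | n C + | +

Nullable set = {B}.
ε ∉ L(G), so no ε-production is kept.
Expand every rule over subsets of its nullable positions: S → - B gives - B | -. C → E B n gives E B n | E n.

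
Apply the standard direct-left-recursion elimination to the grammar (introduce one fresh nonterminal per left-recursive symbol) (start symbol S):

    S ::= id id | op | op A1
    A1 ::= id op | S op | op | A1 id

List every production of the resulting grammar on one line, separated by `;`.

S ::= id id | op | op A1; A1 ::= id op A1' | S op A1' | op A1'; A1' ::= id A1' | ε

Left recursion appears on A1.
For A1: α = {id}, β = {id op, S op, op}. Rewrite as A1 → β A1' and A1' → α A1' | ε.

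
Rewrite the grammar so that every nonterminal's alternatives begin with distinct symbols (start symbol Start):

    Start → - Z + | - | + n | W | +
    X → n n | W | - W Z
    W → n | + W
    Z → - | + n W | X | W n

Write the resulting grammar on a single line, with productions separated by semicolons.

Start has alternatives sharing prefix '-': factor to Start → - Start1 with Start1 → Z + | ε.
Start has alternatives sharing prefix '+': factor to Start → + Start2 with Start2 → n | ε.

Start → W | - Start1 | + Start2; X → n n | W | - W Z; W → n | + W; Z → - | + n W | X | W n; Start1 → Z + | ε; Start2 → n | ε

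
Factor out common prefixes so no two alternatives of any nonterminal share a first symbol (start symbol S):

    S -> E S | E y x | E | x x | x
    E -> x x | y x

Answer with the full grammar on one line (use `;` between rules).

S -> E S' | x S''; E -> x x | y x; S' -> S | y x | ε; S'' -> x | ε

S has alternatives sharing prefix 'E': factor to S → E S' with S' → S | y x | ε.
S has alternatives sharing prefix 'x': factor to S → x S'' with S'' → x | ε.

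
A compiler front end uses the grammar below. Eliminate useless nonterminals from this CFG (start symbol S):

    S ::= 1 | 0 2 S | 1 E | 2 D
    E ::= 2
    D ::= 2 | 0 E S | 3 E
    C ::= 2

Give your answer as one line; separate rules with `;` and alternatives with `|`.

Generating nonterminals: {C, D, E, S}.
Reachable from S after that: {D, E, S}.
Removed useless symbols: {C} and every production mentioning them.

S ::= 1 | 0 2 S | 1 E | 2 D; E ::= 2; D ::= 2 | 0 E S | 3 E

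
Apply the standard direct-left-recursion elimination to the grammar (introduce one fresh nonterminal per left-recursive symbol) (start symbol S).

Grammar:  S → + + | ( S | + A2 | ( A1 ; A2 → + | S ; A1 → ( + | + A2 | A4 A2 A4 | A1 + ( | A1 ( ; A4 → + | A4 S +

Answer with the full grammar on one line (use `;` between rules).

S → + + | ( S | + A2 | ( A1; A2 → + | S; A1 → ( + A1' | + A2 A1' | A4 A2 A4 A1'; A4 → + A4'; A1' → + ( A1' | ( A1' | ε; A4' → S + A4' | ε

Left recursion appears on A1, A4.
For A1: α = {+ (, (}, β = {( +, + A2, A4 A2 A4}. Rewrite as A1 → β A1' and A1' → α A1' | ε.
For A4: α = {S +}, β = {+}. Rewrite as A4 → β A4' and A4' → α A4' | ε.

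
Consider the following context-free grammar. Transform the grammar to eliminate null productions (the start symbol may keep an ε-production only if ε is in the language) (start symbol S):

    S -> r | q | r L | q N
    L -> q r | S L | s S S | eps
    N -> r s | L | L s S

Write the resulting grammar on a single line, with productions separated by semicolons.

S -> r | q | r L | q N; L -> q r | S L | S | s S S; N -> r s | L | L s S | s S

Nullable set = {L, N}.
ε ∉ L(G), so no ε-production is kept.
Expand every rule over subsets of its nullable positions: L → S L gives S L | S. N → L s S gives L s S | s S.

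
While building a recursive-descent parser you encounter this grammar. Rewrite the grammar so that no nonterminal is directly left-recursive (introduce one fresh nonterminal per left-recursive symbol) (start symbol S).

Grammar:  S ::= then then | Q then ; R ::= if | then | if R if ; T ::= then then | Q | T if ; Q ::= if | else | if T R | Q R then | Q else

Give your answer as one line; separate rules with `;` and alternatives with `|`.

Directly left-recursive nonterminals: T, Q.
For T: α = {if}, β = {then then, Q}. Rewrite as T → β T' and T' → α T' | ε.
For Q: α = {R then, else}, β = {if, else, if T R}. Rewrite as Q → β Q' and Q' → α Q' | ε.

S ::= then then | Q then; R ::= if | then | if R if; T ::= then then T' | Q T'; Q ::= if Q' | else Q' | if T R Q'; T' ::= if T' | ε; Q' ::= R then Q' | else Q' | ε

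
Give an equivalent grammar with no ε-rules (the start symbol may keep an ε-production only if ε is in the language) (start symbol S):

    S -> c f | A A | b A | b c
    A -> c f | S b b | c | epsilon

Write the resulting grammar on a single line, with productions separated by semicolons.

S -> c f | A A | A | b A | b | b c | epsilon; A -> c f | S b b | b b | c

Nullable nonterminals: {A, S}.
ε ∈ L(G) since S is nullable, so keep S → ε.
Expand every rule over subsets of its nullable positions: S → A A gives A A | A. S → b A gives b A | b. A → S b b gives S b b | b b.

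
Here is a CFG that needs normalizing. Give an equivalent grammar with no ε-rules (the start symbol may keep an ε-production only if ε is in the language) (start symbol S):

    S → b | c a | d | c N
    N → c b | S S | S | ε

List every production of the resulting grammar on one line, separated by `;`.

The nullable symbols are {N}.
ε ∉ L(G), so no ε-production is kept.
Add the nullable-subset variants: S → c N gives c N | c.

S → b | c a | d | c N | c; N → c b | S S | S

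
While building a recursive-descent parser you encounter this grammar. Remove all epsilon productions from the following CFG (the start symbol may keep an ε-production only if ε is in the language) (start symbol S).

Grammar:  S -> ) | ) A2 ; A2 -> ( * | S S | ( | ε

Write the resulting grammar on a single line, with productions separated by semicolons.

S -> ) | ) A2; A2 -> ( * | S S | (

Nullable nonterminals: {A2}.
ε ∉ L(G), so no ε-production is kept.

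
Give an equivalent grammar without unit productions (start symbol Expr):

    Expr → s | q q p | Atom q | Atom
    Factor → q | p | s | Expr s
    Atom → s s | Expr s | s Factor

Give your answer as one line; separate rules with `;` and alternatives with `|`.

Expr → s s | Expr s | s Factor | s | q q p | Atom q; Factor → q | p | s | Expr s; Atom → s s | Expr s | s Factor

Unit pairs: Expr ⇒* {Atom}.
Replace each nonterminal's rules with the union of the non-unit rules of every nonterminal it unit-derives.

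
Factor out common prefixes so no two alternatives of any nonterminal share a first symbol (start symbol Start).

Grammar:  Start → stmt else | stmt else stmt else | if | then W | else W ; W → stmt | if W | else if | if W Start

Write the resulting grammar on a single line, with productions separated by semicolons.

Start has alternatives sharing prefix 'stmt else': factor to Start → stmt else Start1 with Start1 → ε | stmt else.
W has alternatives sharing prefix 'if W': factor to W → if W W1 with W1 → ε | Start.

Start → if | then W | else W | stmt else Start1; W → stmt | else if | if W W1; Start1 → ε | stmt else; W1 → ε | Start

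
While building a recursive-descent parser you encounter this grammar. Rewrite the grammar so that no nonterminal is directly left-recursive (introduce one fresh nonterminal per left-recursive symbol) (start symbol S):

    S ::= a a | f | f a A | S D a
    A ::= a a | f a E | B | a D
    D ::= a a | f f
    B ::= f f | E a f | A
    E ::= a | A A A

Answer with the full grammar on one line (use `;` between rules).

S is directly left-recursive.
For S: α = {D a}, β = {a a, f, f a A}. Rewrite as S → β S' and S' → α S' | ε.

S ::= a a S' | f S' | f a A S'; A ::= a a | f a E | B | a D; D ::= a a | f f; B ::= f f | E a f | A; E ::= a | A A A; S' ::= D a S' | eps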